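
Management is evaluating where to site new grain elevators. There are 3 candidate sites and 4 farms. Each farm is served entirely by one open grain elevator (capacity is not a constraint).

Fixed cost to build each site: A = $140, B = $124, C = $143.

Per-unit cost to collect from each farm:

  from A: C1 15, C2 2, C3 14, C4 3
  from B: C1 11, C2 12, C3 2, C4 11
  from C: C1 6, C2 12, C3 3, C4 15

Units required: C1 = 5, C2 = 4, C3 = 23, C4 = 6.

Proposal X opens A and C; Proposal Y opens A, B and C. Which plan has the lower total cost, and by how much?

Proposal X is cheaper by 101.

Proposal X: {A, C}: C1→C 6·5=30, C2→A 2·4=8, C3→C 3·23=69, C4→A 3·6=18. Service 125; fixed 283; total 408.
Proposal Y: {A, B, C}: C1→C 6·5=30, C2→A 2·4=8, C3→B 2·23=46, C4→A 3·6=18. Service 102; fixed 407; total 509.
Difference: |408 − 509| = 101.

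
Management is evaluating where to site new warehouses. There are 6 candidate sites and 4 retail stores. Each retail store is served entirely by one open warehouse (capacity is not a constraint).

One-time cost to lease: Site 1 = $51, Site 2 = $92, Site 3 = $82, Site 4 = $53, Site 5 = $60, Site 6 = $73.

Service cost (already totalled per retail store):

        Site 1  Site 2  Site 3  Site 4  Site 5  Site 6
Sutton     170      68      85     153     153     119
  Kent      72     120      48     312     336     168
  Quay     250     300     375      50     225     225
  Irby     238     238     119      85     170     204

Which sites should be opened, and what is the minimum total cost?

For any fixed open set, each retail store goes to its cheapest open site; total = fixed + service.
{Site 3, Site 4}: Sutton→Site 3 85, Kent→Site 3 48, Quay→Site 4 50, Irby→Site 4 85. Service 268; fixed 135; total 403.
{Site 1, Site 3, Site 4}: service 268 + fixed 186 = 454
{Site 3, Site 4, Site 5}: Sutton→Site 3 85, Kent→Site 3 48, Quay→Site 4 50, Irby→Site 4 85. Service 268; fixed 195; total 463.
{Site 1, Site 2, Site 3, Site 4, Site 5, Site 6}: service 251 + fixed 411 = 662
No other subset beats 403.

Open Site 3 and Site 4; minimum total cost 403.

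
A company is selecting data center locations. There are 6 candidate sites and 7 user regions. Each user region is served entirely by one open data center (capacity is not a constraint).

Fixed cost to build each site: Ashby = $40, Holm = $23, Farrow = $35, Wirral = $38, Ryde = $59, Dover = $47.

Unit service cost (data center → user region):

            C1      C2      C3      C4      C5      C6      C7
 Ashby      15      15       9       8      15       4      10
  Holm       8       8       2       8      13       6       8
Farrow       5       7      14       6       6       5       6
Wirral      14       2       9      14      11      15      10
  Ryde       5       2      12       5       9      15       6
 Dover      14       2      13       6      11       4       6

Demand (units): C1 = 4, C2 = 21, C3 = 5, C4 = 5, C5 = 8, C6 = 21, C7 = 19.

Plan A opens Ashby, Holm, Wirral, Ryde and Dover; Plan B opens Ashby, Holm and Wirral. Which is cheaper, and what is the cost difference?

Plan A: {Ashby, Holm, Wirral, Ryde, Dover}: C1→Ryde 5·4=20, C2→Wirral 2·21=42, C3→Holm 2·5=10, C4→Ryde 5·5=25, C5→Ryde 9·8=72, C6→Ashby 4·21=84, C7→Ryde 6·19=114. Service 367; fixed 207; total 574.
Plan B: {Ashby, Holm, Wirral}: C1→Holm 8·4=32, C2→Wirral 2·21=42, C3→Holm 2·5=10, C4→Ashby 8·5=40, C5→Wirral 11·8=88, C6→Ashby 4·21=84, C7→Holm 8·19=152. Service 448; fixed 101; total 549.
Difference: |574 − 549| = 25.

Plan B is cheaper by 25.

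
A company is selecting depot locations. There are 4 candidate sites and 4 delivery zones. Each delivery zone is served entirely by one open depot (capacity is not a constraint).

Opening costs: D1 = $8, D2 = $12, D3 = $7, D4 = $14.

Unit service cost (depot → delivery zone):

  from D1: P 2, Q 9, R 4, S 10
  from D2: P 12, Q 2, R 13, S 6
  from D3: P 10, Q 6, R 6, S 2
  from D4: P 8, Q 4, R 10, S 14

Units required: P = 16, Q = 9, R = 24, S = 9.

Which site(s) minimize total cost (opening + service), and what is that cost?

For any fixed open set, each delivery zone goes to its cheapest open site; total = fixed + service.
{D1, D2, D3}: P→D1 2·16=32, Q→D2 2·9=18, R→D1 4·24=96, S→D3 2·9=18. Service 164; fixed 27; total 191.
{D1, D2, D3, D4}: P→D1 2·16=32, Q→D2 2·9=18, R→D1 4·24=96, S→D3 2·9=18. Service 164; fixed 41; total 205.
{D1, D3, D4}: P→D1 2·16=32, Q→D4 4·9=36, R→D1 4·24=96, S→D3 2·9=18. Service 182; fixed 29; total 211.
{D3}: service 376 + fixed 7 = 383
No other subset beats 191.

Open D1, D2 and D3; minimum total cost 191.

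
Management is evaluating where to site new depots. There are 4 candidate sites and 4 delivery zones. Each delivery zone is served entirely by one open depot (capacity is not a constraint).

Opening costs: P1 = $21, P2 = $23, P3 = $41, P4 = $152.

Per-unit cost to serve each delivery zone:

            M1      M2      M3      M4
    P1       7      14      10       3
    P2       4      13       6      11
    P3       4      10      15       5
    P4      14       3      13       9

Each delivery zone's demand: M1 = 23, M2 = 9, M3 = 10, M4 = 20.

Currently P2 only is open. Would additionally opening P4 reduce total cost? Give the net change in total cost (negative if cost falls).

Current service cost with {P2}: 489.
Adding P4: each delivery zone re-picks its cheapest; new service cost 359, saving 130.
Extra fixed cost: 152. Net change = 152 − 130 = 22.
(Totals: 512 → 534.)

No — net change +22 (cost rises by 22).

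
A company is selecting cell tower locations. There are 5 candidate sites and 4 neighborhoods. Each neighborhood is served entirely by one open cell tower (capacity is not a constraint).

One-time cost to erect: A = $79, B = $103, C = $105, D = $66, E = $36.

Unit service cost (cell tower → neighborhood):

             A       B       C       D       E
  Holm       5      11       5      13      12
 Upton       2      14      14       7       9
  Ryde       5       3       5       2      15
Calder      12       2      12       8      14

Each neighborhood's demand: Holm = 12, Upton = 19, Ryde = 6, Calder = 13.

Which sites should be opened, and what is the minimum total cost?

Open A and B; minimum total cost 324.

For any fixed open set, each neighborhood goes to its cheapest open site; total = fixed + service.
{A, B}: Holm→A 5·12=60, Upton→A 2·19=38, Ryde→B 3·6=18, Calder→B 2·13=26. Service 142; fixed 182; total 324.
{A, D}: service 214 + fixed 145 = 359
{A, B, E}: service 142 + fixed 218 = 360
{A, B, C, D, E}: Holm→A 5·12=60, Upton→A 2·19=38, Ryde→D 2·6=12, Calder→B 2·13=26. Service 136; fixed 389; total 525.
No other subset beats 324.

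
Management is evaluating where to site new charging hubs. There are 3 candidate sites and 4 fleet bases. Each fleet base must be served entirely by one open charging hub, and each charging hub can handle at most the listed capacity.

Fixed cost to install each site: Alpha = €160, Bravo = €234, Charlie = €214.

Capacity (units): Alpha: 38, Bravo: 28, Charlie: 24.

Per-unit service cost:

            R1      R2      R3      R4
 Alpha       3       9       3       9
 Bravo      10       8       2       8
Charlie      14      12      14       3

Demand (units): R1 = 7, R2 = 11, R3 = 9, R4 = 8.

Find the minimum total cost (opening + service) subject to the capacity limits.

Minimum total cost: 379

Open {Alpha}: R1→Alpha 3·7=21, R2→Alpha 9·11=99, R3→Alpha 3·9=27, R4→Alpha 9·8=72.
Loads: Alpha carries 35/38. Service 219; fixed 160; total 379.
Next best feasible plan costs 545.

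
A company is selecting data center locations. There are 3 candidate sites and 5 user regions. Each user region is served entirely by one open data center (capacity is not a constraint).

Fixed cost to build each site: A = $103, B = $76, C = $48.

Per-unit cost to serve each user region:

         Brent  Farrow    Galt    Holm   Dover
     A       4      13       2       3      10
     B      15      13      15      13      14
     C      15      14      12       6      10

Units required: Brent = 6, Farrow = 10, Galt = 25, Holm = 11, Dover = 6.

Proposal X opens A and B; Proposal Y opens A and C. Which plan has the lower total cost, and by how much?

Proposal Y is cheaper by 28.

Proposal X: {A, B}: Brent→A 4·6=24, Farrow→A 13·10=130, Galt→A 2·25=50, Holm→A 3·11=33, Dover→A 10·6=60. Service 297; fixed 179; total 476.
Proposal Y: {A, C}: Brent→A 4·6=24, Farrow→A 13·10=130, Galt→A 2·25=50, Holm→A 3·11=33, Dover→A 10·6=60. Service 297; fixed 151; total 448.
Difference: |476 − 448| = 28.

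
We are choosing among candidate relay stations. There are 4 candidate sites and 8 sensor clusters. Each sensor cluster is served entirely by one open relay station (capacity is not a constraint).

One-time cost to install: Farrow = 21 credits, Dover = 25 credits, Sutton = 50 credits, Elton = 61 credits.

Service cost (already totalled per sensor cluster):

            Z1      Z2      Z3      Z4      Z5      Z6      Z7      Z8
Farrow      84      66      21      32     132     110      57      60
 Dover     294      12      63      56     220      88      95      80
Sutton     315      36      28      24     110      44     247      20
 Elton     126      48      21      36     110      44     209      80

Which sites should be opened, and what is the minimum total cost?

Open Farrow and Sutton; minimum total cost 467.

For any fixed open set, each sensor cluster goes to its cheapest open site; total = fixed + service.
{Farrow, Sutton}: Z1→Farrow 84, Z2→Sutton 36, Z3→Farrow 21, Z4→Sutton 24, Z5→Sutton 110, Z6→Sutton 44, Z7→Farrow 57, Z8→Sutton 20. Service 396; fixed 71; total 467.
{Farrow, Dover, Sutton}: service 372 + fixed 96 = 468
{Farrow, Dover, Elton}: service 420 + fixed 107 = 527
{Farrow, Dover, Sutton, Elton}: Z1→Farrow 84, Z2→Dover 12, Z3→Farrow 21, Z4→Sutton 24, Z5→Sutton 110, Z6→Sutton 44, Z7→Farrow 57, Z8→Sutton 20. Service 372; fixed 157; total 529.
No other subset beats 467.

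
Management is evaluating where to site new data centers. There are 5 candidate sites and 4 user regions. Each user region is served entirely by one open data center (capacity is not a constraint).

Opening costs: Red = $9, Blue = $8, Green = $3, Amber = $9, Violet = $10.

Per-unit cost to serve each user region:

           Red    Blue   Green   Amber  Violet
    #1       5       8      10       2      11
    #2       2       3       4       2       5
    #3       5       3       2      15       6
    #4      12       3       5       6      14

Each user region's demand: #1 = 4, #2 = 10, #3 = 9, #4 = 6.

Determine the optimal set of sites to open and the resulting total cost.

For any fixed open set, each user region goes to its cheapest open site; total = fixed + service.
{Blue, Green, Amber}: #1→Amber 2·4=8, #2→Amber 2·10=20, #3→Green 2·9=18, #4→Blue 3·6=18. Service 64; fixed 20; total 84.
{Green, Amber}: service 76 + fixed 12 = 88
{Blue, Amber}: #1→Amber 2·4=8, #2→Amber 2·10=20, #3→Blue 3·9=27, #4→Blue 3·6=18. Service 73; fixed 17; total 90.
{Red, Blue, Green, Amber, Violet}: service 64 + fixed 39 = 103
No other subset beats 84.

Open Blue, Green and Amber; minimum total cost 84.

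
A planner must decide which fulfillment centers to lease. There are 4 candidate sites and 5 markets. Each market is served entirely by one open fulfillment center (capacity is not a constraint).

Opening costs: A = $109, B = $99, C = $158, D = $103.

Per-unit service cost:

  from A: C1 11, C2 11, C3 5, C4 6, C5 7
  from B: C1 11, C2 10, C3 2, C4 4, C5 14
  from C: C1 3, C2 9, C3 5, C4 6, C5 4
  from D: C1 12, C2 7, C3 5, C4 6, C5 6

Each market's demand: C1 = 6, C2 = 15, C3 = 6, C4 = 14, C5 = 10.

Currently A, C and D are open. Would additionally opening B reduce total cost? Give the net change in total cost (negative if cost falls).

No — net change +53 (cost rises by 53).

Current service cost with {A, C, D}: 277.
Adding B: each market re-picks its cheapest; new service cost 231, saving 46.
Extra fixed cost: 99. Net change = 99 − 46 = 53.
(Totals: 647 → 700.)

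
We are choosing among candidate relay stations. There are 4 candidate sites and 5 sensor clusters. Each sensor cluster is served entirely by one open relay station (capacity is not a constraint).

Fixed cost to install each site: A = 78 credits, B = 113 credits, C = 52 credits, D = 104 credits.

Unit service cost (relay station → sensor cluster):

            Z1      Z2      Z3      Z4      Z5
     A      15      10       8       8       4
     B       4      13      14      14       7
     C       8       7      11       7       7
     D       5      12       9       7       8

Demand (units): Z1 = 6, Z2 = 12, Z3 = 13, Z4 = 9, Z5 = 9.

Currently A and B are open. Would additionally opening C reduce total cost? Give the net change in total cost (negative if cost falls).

Current service cost with {A, B}: 356.
Adding C: each sensor cluster re-picks its cheapest; new service cost 311, saving 45.
Extra fixed cost: 52. Net change = 52 − 45 = 7.
(Totals: 547 → 554.)

No — net change +7 (cost rises by 7).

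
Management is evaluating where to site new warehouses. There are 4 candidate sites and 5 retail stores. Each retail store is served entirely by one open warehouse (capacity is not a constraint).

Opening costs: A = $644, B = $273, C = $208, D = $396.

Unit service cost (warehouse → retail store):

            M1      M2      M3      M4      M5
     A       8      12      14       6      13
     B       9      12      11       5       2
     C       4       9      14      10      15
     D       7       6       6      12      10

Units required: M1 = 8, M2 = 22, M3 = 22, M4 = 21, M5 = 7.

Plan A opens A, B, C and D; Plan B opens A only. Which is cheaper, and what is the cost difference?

Plan A: {A, B, C, D}: M1→C 4·8=32, M2→D 6·22=132, M3→D 6·22=132, M4→B 5·21=105, M5→B 2·7=14. Service 415; fixed 1521; total 1936.
Plan B: {A}: M1→A 8·8=64, M2→A 12·22=264, M3→A 14·22=308, M4→A 6·21=126, M5→A 13·7=91. Service 853; fixed 644; total 1497.
Difference: |1936 − 1497| = 439.

Plan B is cheaper by 439.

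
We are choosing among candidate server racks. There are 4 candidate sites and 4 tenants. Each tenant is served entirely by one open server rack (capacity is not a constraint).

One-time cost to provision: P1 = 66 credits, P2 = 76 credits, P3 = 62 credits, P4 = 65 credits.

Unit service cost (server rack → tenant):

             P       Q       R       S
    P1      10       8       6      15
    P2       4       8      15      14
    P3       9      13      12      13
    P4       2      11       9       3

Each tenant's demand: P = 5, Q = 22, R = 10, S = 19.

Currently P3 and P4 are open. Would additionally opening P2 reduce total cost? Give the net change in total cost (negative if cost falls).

Current service cost with {P3, P4}: 399.
Adding P2: each tenant re-picks its cheapest; new service cost 333, saving 66.
Extra fixed cost: 76. Net change = 76 − 66 = 10.
(Totals: 526 → 536.)

No — net change +10 (cost rises by 10).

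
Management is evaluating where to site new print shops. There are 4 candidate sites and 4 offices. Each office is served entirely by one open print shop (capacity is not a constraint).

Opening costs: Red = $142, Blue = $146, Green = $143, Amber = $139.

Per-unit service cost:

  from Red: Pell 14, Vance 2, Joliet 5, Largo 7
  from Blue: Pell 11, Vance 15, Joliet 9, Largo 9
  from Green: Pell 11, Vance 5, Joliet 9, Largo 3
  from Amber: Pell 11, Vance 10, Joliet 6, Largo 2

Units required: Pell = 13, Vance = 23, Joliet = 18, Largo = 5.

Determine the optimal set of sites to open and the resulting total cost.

Open Red only; minimum total cost 495.

For any fixed open set, each office goes to its cheapest open site; total = fixed + service.
{Red}: Pell→Red 14·13=182, Vance→Red 2·23=46, Joliet→Red 5·18=90, Largo→Red 7·5=35. Service 353; fixed 142; total 495.
{Red, Amber}: service 289 + fixed 281 = 570
{Green}: service 435 + fixed 143 = 578
{Red, Blue, Green, Amber}: service 289 + fixed 570 = 859
No other subset beats 495.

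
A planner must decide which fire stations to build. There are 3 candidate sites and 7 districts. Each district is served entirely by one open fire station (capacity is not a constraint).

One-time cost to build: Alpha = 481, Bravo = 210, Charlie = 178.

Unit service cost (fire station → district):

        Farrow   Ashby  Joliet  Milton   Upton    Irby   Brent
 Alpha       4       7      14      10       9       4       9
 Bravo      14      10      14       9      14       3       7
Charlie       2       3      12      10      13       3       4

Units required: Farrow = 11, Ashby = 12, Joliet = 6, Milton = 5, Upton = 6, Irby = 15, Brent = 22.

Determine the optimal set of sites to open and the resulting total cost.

For any fixed open set, each district goes to its cheapest open site; total = fixed + service.
{Charlie}: Farrow→Charlie 2·11=22, Ashby→Charlie 3·12=36, Joliet→Charlie 12·6=72, Milton→Charlie 10·5=50, Upton→Charlie 13·6=78, Irby→Charlie 3·15=45, Brent→Charlie 4·22=88. Service 391; fixed 178; total 569.
{Bravo, Charlie}: Farrow→Charlie 2·11=22, Ashby→Charlie 3·12=36, Joliet→Charlie 12·6=72, Milton→Bravo 9·5=45, Upton→Charlie 13·6=78, Irby→Bravo 3·15=45, Brent→Charlie 4·22=88. Service 386; fixed 388; total 774.
{Bravo}: service 686 + fixed 210 = 896
{Alpha, Bravo, Charlie}: service 362 + fixed 869 = 1231
No other subset beats 569.

Open Charlie only; minimum total cost 569.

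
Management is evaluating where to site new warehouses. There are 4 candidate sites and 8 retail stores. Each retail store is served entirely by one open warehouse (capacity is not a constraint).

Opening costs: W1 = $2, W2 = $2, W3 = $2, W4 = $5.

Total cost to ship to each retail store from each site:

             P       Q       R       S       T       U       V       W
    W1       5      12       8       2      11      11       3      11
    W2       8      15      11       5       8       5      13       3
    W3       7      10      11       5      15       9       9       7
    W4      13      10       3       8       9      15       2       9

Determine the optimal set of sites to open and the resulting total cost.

Open W1, W2 and W4; minimum total cost 47.

For any fixed open set, each retail store goes to its cheapest open site; total = fixed + service.
{W1, W2, W4}: P→W1 5, Q→W4 10, R→W4 3, S→W1 2, T→W2 8, U→W2 5, V→W4 2, W→W2 3. Service 38; fixed 9; total 47.
{W1, W2, W3, W4}: P→W1 5, Q→W3 10, R→W4 3, S→W1 2, T→W2 8, U→W2 5, V→W4 2, W→W2 3. Service 38; fixed 11; total 49.
{W1, W2}: P→W1 5, Q→W1 12, R→W1 8, S→W1 2, T→W2 8, U→W2 5, V→W1 3, W→W2 3. Service 46; fixed 4; total 50.
{W1}: service 63 + fixed 2 = 65
No other subset beats 47.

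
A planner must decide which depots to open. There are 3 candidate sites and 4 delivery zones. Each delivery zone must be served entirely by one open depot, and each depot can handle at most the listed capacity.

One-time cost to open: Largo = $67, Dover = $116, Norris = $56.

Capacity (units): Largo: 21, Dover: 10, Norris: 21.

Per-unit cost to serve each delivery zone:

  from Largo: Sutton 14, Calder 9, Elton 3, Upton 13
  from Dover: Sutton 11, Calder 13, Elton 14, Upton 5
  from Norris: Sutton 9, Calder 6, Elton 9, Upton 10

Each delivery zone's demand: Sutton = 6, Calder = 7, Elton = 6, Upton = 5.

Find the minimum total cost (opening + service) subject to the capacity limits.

Open {Largo, Norris}: Sutton→Norris 9·6=54, Calder→Norris 6·7=42, Elton→Largo 3·6=18, Upton→Norris 10·5=50.
Loads: Largo carries 6/21, Norris carries 18/21. Service 164; fixed 123; total 287.
Next best feasible plan costs 302.

Minimum total cost: 287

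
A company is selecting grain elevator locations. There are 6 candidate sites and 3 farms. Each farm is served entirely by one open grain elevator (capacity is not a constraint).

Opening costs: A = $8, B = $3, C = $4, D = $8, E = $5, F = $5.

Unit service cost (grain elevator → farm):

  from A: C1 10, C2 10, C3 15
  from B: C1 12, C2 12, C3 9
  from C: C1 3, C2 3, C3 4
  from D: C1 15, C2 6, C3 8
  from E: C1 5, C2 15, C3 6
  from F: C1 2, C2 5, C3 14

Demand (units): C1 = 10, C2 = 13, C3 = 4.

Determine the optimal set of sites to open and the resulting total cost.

Open C and F; minimum total cost 84.

For any fixed open set, each farm goes to its cheapest open site; total = fixed + service.
{C, F}: C1→F 2·10=20, C2→C 3·13=39, C3→C 4·4=16. Service 75; fixed 9; total 84.
{B, C, F}: C1→F 2·10=20, C2→C 3·13=39, C3→C 4·4=16. Service 75; fixed 12; total 87.
{C}: service 85 + fixed 4 = 89
{A, B, C, D, E, F}: C1→F 2·10=20, C2→C 3·13=39, C3→C 4·4=16. Service 75; fixed 33; total 108.
No other subset beats 84.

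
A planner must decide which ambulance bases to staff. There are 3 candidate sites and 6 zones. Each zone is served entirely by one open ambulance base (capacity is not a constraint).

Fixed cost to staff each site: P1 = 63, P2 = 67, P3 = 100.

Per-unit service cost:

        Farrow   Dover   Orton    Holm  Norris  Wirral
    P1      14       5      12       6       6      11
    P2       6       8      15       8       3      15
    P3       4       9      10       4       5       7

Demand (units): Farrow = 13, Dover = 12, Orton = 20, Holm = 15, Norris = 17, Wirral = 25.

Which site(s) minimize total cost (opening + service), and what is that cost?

For any fixed open set, each zone goes to its cheapest open site; total = fixed + service.
{P3}: Farrow→P3 4·13=52, Dover→P3 9·12=108, Orton→P3 10·20=200, Holm→P3 4·15=60, Norris→P3 5·17=85, Wirral→P3 7·25=175. Service 680; fixed 100; total 780.
{P1, P3}: Farrow→P3 4·13=52, Dover→P1 5·12=60, Orton→P3 10·20=200, Holm→P3 4·15=60, Norris→P3 5·17=85, Wirral→P3 7·25=175. Service 632; fixed 163; total 795.
{P2, P3}: service 634 + fixed 167 = 801
{P1, P2, P3}: service 598 + fixed 230 = 828
No other subset beats 780.

Open P3 only; minimum total cost 780.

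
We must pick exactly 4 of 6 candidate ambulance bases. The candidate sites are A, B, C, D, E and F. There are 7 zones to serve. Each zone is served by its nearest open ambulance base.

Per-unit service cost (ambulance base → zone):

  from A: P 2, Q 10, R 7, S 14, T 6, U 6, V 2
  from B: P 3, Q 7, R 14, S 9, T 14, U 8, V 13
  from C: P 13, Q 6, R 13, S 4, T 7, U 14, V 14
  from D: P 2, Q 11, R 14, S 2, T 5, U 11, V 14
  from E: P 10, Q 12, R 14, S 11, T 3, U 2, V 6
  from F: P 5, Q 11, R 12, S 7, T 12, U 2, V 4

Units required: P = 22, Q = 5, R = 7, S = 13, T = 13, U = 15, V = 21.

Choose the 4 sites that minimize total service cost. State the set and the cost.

Choose A, C, D and E; total service cost 260.

With exactly 4 open, each zone uses its cheapest among the chosen.
{A, C, D, E}: P→A 2·22=44, Q→C 6·5=30, R→A 7·7=49, S→D 2·13=26, T→E 3·13=39, U→E 2·15=30, V→A 2·21=42. Service cost 260.
{A, B, D, E}: service cost 265
{A, D, E, F}: service cost 280
Among all 15 size-4 choices, {A, C, D, E} is lowest.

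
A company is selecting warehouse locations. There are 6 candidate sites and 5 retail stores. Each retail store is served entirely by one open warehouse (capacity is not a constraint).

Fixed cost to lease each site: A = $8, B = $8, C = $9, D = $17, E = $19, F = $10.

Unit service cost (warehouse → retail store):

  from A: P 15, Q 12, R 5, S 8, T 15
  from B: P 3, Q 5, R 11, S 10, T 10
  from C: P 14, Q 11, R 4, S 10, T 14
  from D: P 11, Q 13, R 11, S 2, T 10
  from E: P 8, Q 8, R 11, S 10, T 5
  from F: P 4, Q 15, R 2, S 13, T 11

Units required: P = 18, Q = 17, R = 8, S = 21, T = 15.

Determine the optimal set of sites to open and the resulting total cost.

For any fixed open set, each retail store goes to its cheapest open site; total = fixed + service.
{B, D, E, F}: P→B 3·18=54, Q→B 5·17=85, R→F 2·8=16, S→D 2·21=42, T→E 5·15=75. Service 272; fixed 54; total 326.
{A, B, D, E, F}: service 272 + fixed 62 = 334
{B, C, D, E, F}: service 272 + fixed 63 = 335
{A, B, C, D, E, F}: P→B 3·18=54, Q→B 5·17=85, R→F 2·8=16, S→D 2·21=42, T→E 5·15=75. Service 272; fixed 71; total 343.
No other subset beats 326.

Open B, D, E and F; minimum total cost 326.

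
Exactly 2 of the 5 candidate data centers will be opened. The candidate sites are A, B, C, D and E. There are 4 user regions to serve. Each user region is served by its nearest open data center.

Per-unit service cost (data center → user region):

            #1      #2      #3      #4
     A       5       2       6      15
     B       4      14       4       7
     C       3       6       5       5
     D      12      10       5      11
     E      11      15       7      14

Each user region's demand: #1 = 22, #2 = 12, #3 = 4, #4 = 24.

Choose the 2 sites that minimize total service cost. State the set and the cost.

With exactly 2 open, each user region uses its cheapest among the chosen.
{A, C}: #1→C 3·22=66, #2→A 2·12=24, #3→C 5·4=20, #4→C 5·24=120. Service cost 230.
{B, C}: service cost 274
{C, D}: service cost 278
Among all 10 size-2 choices, {A, C} is lowest.

Choose A and C; total service cost 230.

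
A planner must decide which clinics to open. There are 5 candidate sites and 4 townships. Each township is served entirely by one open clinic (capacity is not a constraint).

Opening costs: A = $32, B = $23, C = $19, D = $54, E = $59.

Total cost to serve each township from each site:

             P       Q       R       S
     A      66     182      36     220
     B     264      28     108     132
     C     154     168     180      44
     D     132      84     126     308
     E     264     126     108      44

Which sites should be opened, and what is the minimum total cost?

Open A, B and C; minimum total cost 248.

For any fixed open set, each township goes to its cheapest open site; total = fixed + service.
{A, B, C}: P→A 66, Q→B 28, R→A 36, S→C 44. Service 174; fixed 74; total 248.
{A, B, E}: service 174 + fixed 114 = 288
{A, B, C, D}: P→A 66, Q→B 28, R→A 36, S→C 44. Service 174; fixed 128; total 302.
{A, B, C, D, E}: service 174 + fixed 187 = 361
No other subset beats 248.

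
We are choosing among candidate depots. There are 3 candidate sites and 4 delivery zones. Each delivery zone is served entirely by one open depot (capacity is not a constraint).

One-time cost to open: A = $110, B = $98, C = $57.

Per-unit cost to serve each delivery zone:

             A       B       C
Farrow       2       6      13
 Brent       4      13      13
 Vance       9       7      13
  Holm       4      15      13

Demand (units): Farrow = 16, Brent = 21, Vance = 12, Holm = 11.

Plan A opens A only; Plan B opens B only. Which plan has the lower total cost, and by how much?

Plan A is cheaper by 338.

Plan A: {A}: Farrow→A 2·16=32, Brent→A 4·21=84, Vance→A 9·12=108, Holm→A 4·11=44. Service 268; fixed 110; total 378.
Plan B: {B}: Farrow→B 6·16=96, Brent→B 13·21=273, Vance→B 7·12=84, Holm→B 15·11=165. Service 618; fixed 98; total 716.
Difference: |378 − 716| = 338.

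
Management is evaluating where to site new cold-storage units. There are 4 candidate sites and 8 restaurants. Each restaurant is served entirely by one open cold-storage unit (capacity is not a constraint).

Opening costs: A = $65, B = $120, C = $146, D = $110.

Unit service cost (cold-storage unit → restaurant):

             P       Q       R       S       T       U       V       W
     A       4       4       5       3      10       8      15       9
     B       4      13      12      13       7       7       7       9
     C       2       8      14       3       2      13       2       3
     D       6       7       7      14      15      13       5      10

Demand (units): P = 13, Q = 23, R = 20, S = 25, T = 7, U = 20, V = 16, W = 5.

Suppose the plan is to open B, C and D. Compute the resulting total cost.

Total cost: 979

Each restaurant is assigned to its cheapest site among the open ones.
{B, C, D}: P→C 2·13=26, Q→D 7·23=161, R→D 7·20=140, S→C 3·25=75, T→C 2·7=14, U→B 7·20=140, V→C 2·16=32, W→C 3·5=15. Service 603; fixed 376; total 979.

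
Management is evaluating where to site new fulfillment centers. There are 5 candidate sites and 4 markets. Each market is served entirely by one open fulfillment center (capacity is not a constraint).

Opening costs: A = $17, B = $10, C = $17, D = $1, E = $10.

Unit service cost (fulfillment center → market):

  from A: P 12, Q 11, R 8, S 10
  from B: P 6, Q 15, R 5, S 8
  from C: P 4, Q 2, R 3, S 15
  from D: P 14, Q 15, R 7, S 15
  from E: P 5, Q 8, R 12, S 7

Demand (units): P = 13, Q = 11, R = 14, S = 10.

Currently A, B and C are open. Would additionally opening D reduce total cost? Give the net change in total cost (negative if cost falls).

Current service cost with {A, B, C}: 196.
Adding D: each market re-picks its cheapest; new service cost 196, saving 0.
Extra fixed cost: 1. Net change = 1 − 0 = 1.
(Totals: 240 → 241.)

No — net change +1 (cost rises by 1).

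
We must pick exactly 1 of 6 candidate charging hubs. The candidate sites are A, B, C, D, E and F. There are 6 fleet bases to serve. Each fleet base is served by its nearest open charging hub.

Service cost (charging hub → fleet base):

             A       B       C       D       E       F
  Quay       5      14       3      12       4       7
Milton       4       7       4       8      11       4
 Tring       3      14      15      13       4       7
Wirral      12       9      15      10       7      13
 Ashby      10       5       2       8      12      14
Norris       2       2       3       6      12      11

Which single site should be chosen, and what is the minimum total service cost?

Choose A only; total service cost 36.

With exactly 1 open, each fleet base uses its cheapest among the chosen.
{A}: Quay→A 5, Milton→A 4, Tring→A 3, Wirral→A 12, Ashby→A 10, Norris→A 2. Service cost 36.
{C}: service cost 42
{E}: service cost 50
Among all 6 size-1 choices, {A} is lowest.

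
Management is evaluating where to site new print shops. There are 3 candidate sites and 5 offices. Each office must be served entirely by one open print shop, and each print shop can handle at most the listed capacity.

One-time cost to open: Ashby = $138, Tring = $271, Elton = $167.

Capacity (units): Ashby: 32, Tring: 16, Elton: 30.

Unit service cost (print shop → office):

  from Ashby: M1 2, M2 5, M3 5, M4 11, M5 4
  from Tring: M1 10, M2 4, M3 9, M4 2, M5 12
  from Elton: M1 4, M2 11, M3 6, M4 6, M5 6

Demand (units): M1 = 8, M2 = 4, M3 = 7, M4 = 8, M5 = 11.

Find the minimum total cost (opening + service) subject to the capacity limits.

Minimum total cost: 468

Open {Ashby, Elton}: M1→Ashby 2·8=16, M2→Ashby 5·4=20, M3→Ashby 5·7=35, M4→Elton 6·8=48, M5→Ashby 4·11=44.
Loads: Ashby carries 30/32, Elton carries 8/30. Service 163; fixed 305; total 468.
Next best feasible plan costs 475.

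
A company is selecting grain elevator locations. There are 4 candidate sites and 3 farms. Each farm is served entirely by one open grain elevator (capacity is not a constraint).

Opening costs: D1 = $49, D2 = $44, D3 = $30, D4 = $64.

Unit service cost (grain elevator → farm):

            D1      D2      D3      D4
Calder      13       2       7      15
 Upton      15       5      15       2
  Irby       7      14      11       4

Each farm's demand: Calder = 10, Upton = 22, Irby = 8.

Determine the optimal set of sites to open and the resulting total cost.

Open D2 and D4; minimum total cost 204.

For any fixed open set, each farm goes to its cheapest open site; total = fixed + service.
{D2, D4}: Calder→D2 2·10=20, Upton→D4 2·22=44, Irby→D4 4·8=32. Service 96; fixed 108; total 204.
{D2, D3, D4}: service 96 + fixed 138 = 234
{D3, D4}: service 146 + fixed 94 = 240
{D1, D2, D3, D4}: service 96 + fixed 187 = 283
No other subset beats 204.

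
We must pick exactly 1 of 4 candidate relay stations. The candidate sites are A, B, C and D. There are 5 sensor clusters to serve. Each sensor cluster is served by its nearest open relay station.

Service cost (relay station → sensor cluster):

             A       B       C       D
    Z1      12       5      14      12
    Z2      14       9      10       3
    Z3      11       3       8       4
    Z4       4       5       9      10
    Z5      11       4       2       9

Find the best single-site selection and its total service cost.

Choose B only; total service cost 26.

With exactly 1 open, each sensor cluster uses its cheapest among the chosen.
{B}: Z1→B 5, Z2→B 9, Z3→B 3, Z4→B 5, Z5→B 4. Service cost 26.
{D}: service cost 38
{C}: service cost 43
Among all 4 size-1 choices, {B} is lowest.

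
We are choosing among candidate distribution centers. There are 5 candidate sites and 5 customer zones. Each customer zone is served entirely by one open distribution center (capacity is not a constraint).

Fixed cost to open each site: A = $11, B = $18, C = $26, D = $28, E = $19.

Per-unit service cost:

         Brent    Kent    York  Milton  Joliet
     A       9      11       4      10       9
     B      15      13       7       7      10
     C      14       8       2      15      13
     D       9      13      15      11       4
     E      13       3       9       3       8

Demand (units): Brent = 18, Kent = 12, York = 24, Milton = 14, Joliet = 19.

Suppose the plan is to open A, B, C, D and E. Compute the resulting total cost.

Total cost: 466

Each customer zone is assigned to its cheapest site among the open ones.
{A, B, C, D, E}: Brent→A 9·18=162, Kent→E 3·12=36, York→C 2·24=48, Milton→E 3·14=42, Joliet→D 4·19=76. Service 364; fixed 102; total 466.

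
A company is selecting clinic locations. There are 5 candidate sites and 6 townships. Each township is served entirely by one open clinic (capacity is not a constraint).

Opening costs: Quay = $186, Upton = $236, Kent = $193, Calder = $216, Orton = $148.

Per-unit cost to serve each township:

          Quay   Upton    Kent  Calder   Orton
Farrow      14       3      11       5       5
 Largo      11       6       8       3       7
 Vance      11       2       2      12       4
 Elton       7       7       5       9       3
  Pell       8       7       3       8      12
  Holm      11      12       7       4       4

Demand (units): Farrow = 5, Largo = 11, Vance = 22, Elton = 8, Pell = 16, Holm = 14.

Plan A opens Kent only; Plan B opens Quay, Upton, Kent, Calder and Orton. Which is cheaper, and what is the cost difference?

Plan A: {Kent}: Farrow→Kent 11·5=55, Largo→Kent 8·11=88, Vance→Kent 2·22=44, Elton→Kent 5·8=40, Pell→Kent 3·16=48, Holm→Kent 7·14=98. Service 373; fixed 193; total 566.
Plan B: {Quay, Upton, Kent, Calder, Orton}: Farrow→Upton 3·5=15, Largo→Calder 3·11=33, Vance→Upton 2·22=44, Elton→Orton 3·8=24, Pell→Kent 3·16=48, Holm→Calder 4·14=56. Service 220; fixed 979; total 1199.
Difference: |566 − 1199| = 633.

Plan A is cheaper by 633.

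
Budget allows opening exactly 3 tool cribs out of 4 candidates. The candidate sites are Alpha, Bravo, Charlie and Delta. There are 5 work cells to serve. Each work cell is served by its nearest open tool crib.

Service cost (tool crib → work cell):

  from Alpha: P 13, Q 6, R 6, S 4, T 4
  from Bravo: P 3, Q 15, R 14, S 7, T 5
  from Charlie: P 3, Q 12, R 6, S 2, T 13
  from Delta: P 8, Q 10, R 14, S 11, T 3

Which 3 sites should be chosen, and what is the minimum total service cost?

Choose Alpha, Charlie and Delta; total service cost 20.

With exactly 3 open, each work cell uses its cheapest among the chosen.
{Alpha, Charlie, Delta}: P→Charlie 3, Q→Alpha 6, R→Alpha 6, S→Charlie 2, T→Delta 3. Service cost 20.
{Alpha, Bravo, Charlie}: service cost 21
{Alpha, Bravo, Delta}: service cost 22
Among all 4 size-3 choices, {Alpha, Charlie, Delta} is lowest.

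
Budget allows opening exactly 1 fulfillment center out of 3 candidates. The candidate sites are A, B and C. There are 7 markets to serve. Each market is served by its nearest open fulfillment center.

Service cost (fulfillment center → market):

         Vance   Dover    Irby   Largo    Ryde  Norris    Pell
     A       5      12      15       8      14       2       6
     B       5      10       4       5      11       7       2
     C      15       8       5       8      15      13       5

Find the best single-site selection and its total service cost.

Choose B only; total service cost 44.

With exactly 1 open, each market uses its cheapest among the chosen.
{B}: Vance→B 5, Dover→B 10, Irby→B 4, Largo→B 5, Ryde→B 11, Norris→B 7, Pell→B 2. Service cost 44.
{A}: service cost 62
{C}: service cost 69
Among all 3 size-1 choices, {B} is lowest.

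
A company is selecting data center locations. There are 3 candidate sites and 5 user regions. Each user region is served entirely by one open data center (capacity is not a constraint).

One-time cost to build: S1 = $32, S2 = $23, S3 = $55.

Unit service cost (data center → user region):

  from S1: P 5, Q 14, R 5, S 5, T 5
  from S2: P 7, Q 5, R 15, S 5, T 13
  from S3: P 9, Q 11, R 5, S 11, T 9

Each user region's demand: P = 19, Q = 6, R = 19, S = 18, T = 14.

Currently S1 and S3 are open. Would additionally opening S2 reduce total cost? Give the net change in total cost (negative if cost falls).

Current service cost with {S1, S3}: 416.
Adding S2: each user region re-picks its cheapest; new service cost 380, saving 36.
Extra fixed cost: 23. Net change = 23 − 36 = -13.
(Totals: 503 → 490.)

Yes — net change −13 (cost falls by 13).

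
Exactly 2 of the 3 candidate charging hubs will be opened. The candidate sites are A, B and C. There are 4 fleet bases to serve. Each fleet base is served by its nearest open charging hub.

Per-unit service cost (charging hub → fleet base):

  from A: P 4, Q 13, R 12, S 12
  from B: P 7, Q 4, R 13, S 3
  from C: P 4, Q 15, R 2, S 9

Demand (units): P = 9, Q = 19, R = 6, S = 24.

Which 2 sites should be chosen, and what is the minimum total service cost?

Choose B and C; total service cost 196.

With exactly 2 open, each fleet base uses its cheapest among the chosen.
{B, C}: P→C 4·9=36, Q→B 4·19=76, R→C 2·6=12, S→B 3·24=72. Service cost 196.
{A, B}: service cost 256
{A, C}: service cost 511
Among all 3 size-2 choices, {B, C} is lowest.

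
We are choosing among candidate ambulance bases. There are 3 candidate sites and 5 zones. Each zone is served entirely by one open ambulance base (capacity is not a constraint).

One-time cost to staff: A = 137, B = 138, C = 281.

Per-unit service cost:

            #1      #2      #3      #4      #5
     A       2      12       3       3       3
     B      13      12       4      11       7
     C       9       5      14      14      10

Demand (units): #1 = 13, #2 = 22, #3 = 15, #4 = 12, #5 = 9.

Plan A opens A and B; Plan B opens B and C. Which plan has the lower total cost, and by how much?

Plan A is cheaper by 228.

Plan A: {A, B}: #1→A 2·13=26, #2→A 12·22=264, #3→A 3·15=45, #4→A 3·12=36, #5→A 3·9=27. Service 398; fixed 275; total 673.
Plan B: {B, C}: #1→C 9·13=117, #2→C 5·22=110, #3→B 4·15=60, #4→B 11·12=132, #5→B 7·9=63. Service 482; fixed 419; total 901.
Difference: |673 − 901| = 228.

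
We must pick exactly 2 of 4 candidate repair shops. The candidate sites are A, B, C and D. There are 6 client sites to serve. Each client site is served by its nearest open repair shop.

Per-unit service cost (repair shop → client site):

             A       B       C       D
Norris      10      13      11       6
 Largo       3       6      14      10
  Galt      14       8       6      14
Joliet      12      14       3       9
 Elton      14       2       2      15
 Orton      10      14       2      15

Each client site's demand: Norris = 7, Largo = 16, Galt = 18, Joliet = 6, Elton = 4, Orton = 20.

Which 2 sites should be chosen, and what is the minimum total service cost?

With exactly 2 open, each client site uses its cheapest among the chosen.
{A, C}: Norris→A 10·7=70, Largo→A 3·16=48, Galt→C 6·18=108, Joliet→C 3·6=18, Elton→C 2·4=8, Orton→C 2·20=40. Service cost 292.
{B, C}: service cost 347
{C, D}: service cost 376
Among all 6 size-2 choices, {A, C} is lowest.

Choose A and C; total service cost 292.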